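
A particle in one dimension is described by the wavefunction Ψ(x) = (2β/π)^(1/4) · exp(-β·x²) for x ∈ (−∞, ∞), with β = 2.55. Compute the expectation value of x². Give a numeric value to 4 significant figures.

⟨x²⟩ = ∫ x²·|Ψ|² dx (integrals over the domain).
Gaussian moments: ∫x^(2j)·e^(−2βx²) dx = (2j−1)!!/(4β)^j · √(π/(2β)), odd powers integrate to 0; here √(π/(2β)) = 0.78486.
⟨x²⟩ = 0.098039.

0.09804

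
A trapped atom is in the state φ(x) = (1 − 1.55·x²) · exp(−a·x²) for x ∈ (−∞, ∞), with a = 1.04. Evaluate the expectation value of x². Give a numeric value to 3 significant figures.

0.303

⟨x²⟩ = ∫ x²·|φ|² dx / ∫|φ|² dx (integrals over the domain).
Expand each integrand as polynomial × e^(−2ax²) and use ∫x^(2j)·e^(−2ax²) dx = (2j−1)!!/(4a)^j · √(π/(2a)), odd powers → 0; here √(π/(2a)) = 1.2290.
State is unnormalized: ∫|φ|² dx = 0.82500, and ∫φ*·x²·φ dx = 0.25018, so ⟨x²⟩ = 0.25018 / 0.82500.
⟨x²⟩ = 0.30325.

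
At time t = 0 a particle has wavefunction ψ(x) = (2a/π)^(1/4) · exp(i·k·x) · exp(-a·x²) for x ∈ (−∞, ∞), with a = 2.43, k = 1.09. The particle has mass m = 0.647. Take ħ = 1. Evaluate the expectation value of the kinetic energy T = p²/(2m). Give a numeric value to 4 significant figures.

T = −(ħ²/2m) d²/dx², so ⟨T⟩ = −(ħ²/2m) ∫ ψ*·ψ'' dx; with m = 0.647.
Gaussian moments: ∫x^(2j)·e^(−2ax²) dx = (2j−1)!!/(4a)^j · √(π/(2a)), odd powers integrate to 0; here √(π/(2a)) = 0.80400. Derivatives: ψ′ = (ik − 2ax)·ψ, ψ″ = ((ik − 2ax)² − 2a)·ψ; the odd-in-x pieces drop out.
⟨T⟩ = 2.7961.

2.796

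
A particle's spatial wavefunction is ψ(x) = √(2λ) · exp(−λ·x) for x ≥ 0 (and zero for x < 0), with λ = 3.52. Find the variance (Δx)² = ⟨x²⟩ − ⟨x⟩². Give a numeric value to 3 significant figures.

0.0202

Compute ⟨x⟩ and ⟨x²⟩ separately, then (Δx)² = ⟨x²⟩ − ⟨x⟩².
Every integrand reduces to terms xʲ·e^(−2λx) on [0, ∞); use ∫₀^∞ xʲ·e^(−2λx) dx = j!/(2λ)^(j+1).
⟨x⟩ = 0.14205 and ⟨x²⟩ = 0.040354.
(Δx)² = 0.040354 − (0.14205)² = 0.020177.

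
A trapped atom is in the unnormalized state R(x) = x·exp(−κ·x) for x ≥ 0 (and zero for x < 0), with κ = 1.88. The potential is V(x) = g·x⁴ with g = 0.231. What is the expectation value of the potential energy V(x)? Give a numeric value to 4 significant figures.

0.4161

⟨V⟩ = ∫ V(x)·|R|² dx / ∫|R|² dx.
Every integrand reduces to terms xʲ·e^(−2κx) on [0, ∞); use ∫₀^∞ xʲ·e^(−2κx) dx = j!/(2κ)^(j+1).
State is unnormalized: ∫|R|² dx = 0.037624, and ∫R*·V(x)·R dx = 0.015654, so ⟨V⟩ = 0.015654 / 0.037624.
⟨V⟩ = 0.41607.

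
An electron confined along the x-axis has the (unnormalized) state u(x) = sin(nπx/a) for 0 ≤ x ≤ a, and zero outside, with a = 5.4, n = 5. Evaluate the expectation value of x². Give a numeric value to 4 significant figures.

⟨x²⟩ = ∫ x²·|u|² dx / ∫|u|² dx (integrals over the domain).
With sin²θ = (1 − cos2θ)/2 on 0 ≤ x ≤ a: ∫sin²(nπx/a) dx = a/2, ∫x·sin²(nπx/a) dx = a²/4, ∫x²·sin²(nπx/a) dx = a³·(1/6 − 1/(4n²π²)); higher powers xᵏ the same way, integrating xᵏ·cos(2nπx/a) by parts.
State is unnormalized: ∫|u|² dx = 2.7000, and ∫u*·x²·u dx = 26.084, so ⟨x²⟩ = 26.084 / 2.7000.
⟨x²⟩ = 9.6609.

9.661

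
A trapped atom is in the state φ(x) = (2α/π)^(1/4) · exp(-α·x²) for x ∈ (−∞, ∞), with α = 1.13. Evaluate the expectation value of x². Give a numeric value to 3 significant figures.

⟨x²⟩ = ∫ x²·|φ|² dx (integrals over the domain).
Gaussian moments: ∫x^(2j)·e^(−2αx²) dx = (2j−1)!!/(4α)^j · √(π/(2α)), odd powers integrate to 0; here √(π/(2α)) = 1.1790.
⟨x²⟩ = 0.22124.

0.221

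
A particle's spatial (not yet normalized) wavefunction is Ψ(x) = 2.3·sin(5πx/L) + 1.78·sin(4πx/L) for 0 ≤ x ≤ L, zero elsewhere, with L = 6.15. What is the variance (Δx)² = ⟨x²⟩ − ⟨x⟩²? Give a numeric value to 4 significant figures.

Compute ⟨x⟩ and ⟨x²⟩ separately, then (Δx)² = ⟨x²⟩ − ⟨x⟩².
On 0 ≤ x ≤ L (j ≠ l): ∫sin²(jπx/L) dx = L/2, ∫sin(jπx/L)·sin(lπx/L) dx = 0; diagonal moments ∫x·sin²(jπx/L) dx = L²/4, ∫x²·sin²(jπx/L) dx = L³·(1/6 − 1/(4j²π²)); cross terms ∫x·sin(jπx/L)·sin(lπx/L) dx = 0 for j + l even and −4jlL²/(π²(j² − l²)²) for j + l odd, ∫x²·sin(jπx/L)·sin(lπx/L) dx = (−1)^(j+l)·4jlL³/(π²(j² − l²)²); higher powers the same way via product-to-sum and parts.
Normalization: ∫|Ψ|² dx = 26.010.
⟨x⟩ = 1.8835 and ⟨x²⟩ = 5.1869.
(Δx)² = 5.1869 − (1.8835)² = 1.6394.

1.639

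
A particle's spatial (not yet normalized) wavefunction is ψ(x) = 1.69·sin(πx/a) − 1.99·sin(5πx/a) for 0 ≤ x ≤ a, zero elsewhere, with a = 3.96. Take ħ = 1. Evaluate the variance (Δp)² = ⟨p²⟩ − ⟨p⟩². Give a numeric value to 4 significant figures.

Compute ⟨p⟩ and ⟨p²⟩ separately; (Δp)² = ⟨p²⟩ − ⟨p⟩².
d²/dx² sin(jπx/a) = −(jπ/a)²·sin(jπx/a); on 0 ≤ x ≤ a, ∫sin²(jπx/a) dx = a/2 and ∫sin(jπx/a)·sin(lπx/a) dx = 0 for j ≠ l, so only diagonal terms survive in ∫|ψ|² and ∫ψ·ψ″; ∫ψ·ψ′ dx = [ψ²/2] between the walls = 0.
Normalization: ∫|ψ|² dx = 13.496.
⟨p⟩ = 0.0000 and ⟨p²⟩ = 9.4051.
(Δp)² = 9.4051 − (0.0000)² = 9.4051.

9.405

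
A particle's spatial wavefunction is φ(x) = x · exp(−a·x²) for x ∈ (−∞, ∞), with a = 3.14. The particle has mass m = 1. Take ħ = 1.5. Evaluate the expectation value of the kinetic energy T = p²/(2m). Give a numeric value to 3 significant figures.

T = −(ħ²/2m) d²/dx², so ⟨T⟩ = −(ħ²/2m) ∫ φ*·φ'' dx / ∫|φ|² dx; with m = 1.
Expand each integrand as polynomial × e^(−2ax²) and use ∫x^(2j)·e^(−2ax²) dx = (2j−1)!!/(4a)^j · √(π/(2a)), odd powers → 0; here √(π/(2a)) = 0.70729. Differentiate with the product rule, d/dx e^(−ax²) = −2ax·e^(−ax²).
State is unnormalized: ∫|φ|² dx = 0.056313, and ∫φ*·(−ħ²/2m · φ'') dx = 0.59677, so ⟨T⟩ = 0.59677 / 0.056313.
⟨T⟩ = 10.598.

10.6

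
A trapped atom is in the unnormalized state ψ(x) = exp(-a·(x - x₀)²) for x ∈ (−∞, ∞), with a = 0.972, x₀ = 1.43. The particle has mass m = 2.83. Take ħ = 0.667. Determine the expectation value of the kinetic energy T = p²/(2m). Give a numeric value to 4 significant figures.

T = −(ħ²/2m) d²/dx², so ⟨T⟩ = −(ħ²/2m) ∫ ψ*·ψ'' dx / ∫|ψ|² dx; with m = 2.83.
Gaussian moments (u = x − x₀): ∫u^(2j)·e^(−2au²) du = (2j−1)!!/(4a)^j · √(π/(2a)), odd powers integrate to 0; here √(π/(2a)) = 1.2712. Derivatives: d/dx e^(−au²) = −2au·e^(−au²), d²/dx² e^(−au²) = (4a²u² − 2a)·e^(−au²).
State is unnormalized: ∫|ψ|² dx = 1.2712, and ∫ψ*·(−ħ²/2m · ψ'') dx = 0.097124, so ⟨T⟩ = 0.097124 / 1.2712.
⟨T⟩ = 0.076401.

0.07640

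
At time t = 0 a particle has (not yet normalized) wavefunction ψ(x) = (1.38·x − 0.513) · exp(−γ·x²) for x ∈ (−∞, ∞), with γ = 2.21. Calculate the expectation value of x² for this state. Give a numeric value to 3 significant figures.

⟨x²⟩ = ∫ x²·|ψ|² dx / ∫|ψ|² dx (integrals over the domain).
Expand each integrand as polynomial × e^(−2γx²) and use ∫x^(2j)·e^(−2γx²) dx = (2j−1)!!/(4γ)^j · √(π/(2γ)), odd powers → 0; here √(π/(2γ)) = 0.84307.
State is unnormalized: ∫|ψ|² dx = 0.40349, and ∫ψ*·x²·ψ dx = 0.086735, so ⟨x²⟩ = 0.086735 / 0.40349.
⟨x²⟩ = 0.21496.

0.215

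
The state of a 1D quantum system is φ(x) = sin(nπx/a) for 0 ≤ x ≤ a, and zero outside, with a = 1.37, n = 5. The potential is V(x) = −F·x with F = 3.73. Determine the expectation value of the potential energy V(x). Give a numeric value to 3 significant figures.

-2.56

⟨V⟩ = ∫ V(x)·|φ|² dx / ∫|φ|² dx.
With sin²θ = (1 − cos2θ)/2 on 0 ≤ x ≤ a: ∫sin²(nπx/a) dx = a/2, ∫x·sin²(nπx/a) dx = a²/4, ∫x²·sin²(nπx/a) dx = a³·(1/6 − 1/(4n²π²)); higher powers xᵏ the same way, integrating xᵏ·cos(2nπx/a) by parts.
State is unnormalized: ∫|φ|² dx = 0.68500, and ∫φ*·V(x)·φ dx = -1.7502, so ⟨V⟩ = -1.7502 / 0.68500.
⟨V⟩ = -2.5551.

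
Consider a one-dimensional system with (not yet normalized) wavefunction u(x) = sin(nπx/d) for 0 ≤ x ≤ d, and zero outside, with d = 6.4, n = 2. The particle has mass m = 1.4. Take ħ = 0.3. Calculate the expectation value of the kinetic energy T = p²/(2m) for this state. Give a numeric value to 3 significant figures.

T = −(ħ²/2m) d²/dx², so ⟨T⟩ = −(ħ²/2m) ∫ u*·u'' dx / ∫|u|² dx; with m = 1.4.
d/dx sin(nπx/d) = (nπ/d)·cos(nπx/d) and d²/dx² sin(nπx/d) = −(nπ/d)²·sin(nπx/d); on 0 ≤ x ≤ d, ∫sin²(nπx/d) dx = d/2 and ∫sin(nπx/d)·cos(nπx/d) dx = 0.
State is unnormalized: ∫|u|² dx = 3.2000, and ∫u*·(−ħ²/2m · u'') dx = 0.099137, so ⟨T⟩ = 0.099137 / 3.2000.
⟨T⟩ = 0.030980.

0.0310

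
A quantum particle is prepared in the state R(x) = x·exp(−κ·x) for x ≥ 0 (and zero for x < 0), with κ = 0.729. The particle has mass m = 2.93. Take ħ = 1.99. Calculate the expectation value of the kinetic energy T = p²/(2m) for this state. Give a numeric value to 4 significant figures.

T = −(ħ²/2m) d²/dx², so ⟨T⟩ = −(ħ²/2m) ∫ R*·R'' dx / ∫|R|² dx; with m = 2.93.
Differentiate x·exp(−κ·x) with the product rule; every integrand then reduces to terms xʲ·e^(−2κx) on [0, ∞), with ∫₀^∞ xʲ·e^(−2κx) dx = j!/(2κ)^(j+1).
State is unnormalized: ∫|R|² dx = 0.64529, and ∫R*·(−ħ²/2m · R'') dx = 0.23175, so ⟨T⟩ = 0.23175 / 0.64529.
⟨T⟩ = 0.35914.

0.3591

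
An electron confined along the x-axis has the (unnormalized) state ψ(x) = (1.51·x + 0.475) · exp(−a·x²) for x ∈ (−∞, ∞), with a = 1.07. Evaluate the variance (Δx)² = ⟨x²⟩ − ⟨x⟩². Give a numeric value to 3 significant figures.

Compute ⟨x⟩ and ⟨x²⟩ separately, then (Δx)² = ⟨x²⟩ − ⟨x⟩².
Expand each integrand as polynomial × e^(−2ax²) and use ∫x^(2j)·e^(−2ax²) dx = (2j−1)!!/(4a)^j · √(π/(2a)), odd powers → 0; here √(π/(2a)) = 1.2116.
Normalization: ∫|ψ|² dx = 0.91885.
⟨x⟩ = 0.44196 and ⟨x²⟩ = 0.56191.
(Δx)² = 0.56191 − (0.44196)² = 0.36658.

0.367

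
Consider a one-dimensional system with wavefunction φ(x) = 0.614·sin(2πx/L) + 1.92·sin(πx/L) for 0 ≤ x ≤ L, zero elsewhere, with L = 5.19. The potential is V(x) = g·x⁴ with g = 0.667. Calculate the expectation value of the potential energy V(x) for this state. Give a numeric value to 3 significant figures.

⟨V⟩ = ∫ V(x)·|φ|² dx / ∫|φ|² dx.
On 0 ≤ x ≤ L (j ≠ l): ∫sin²(jπx/L) dx = L/2, ∫sin(jπx/L)·sin(lπx/L) dx = 0; diagonal moments ∫x·sin²(jπx/L) dx = L²/4, ∫x²·sin²(jπx/L) dx = L³·(1/6 − 1/(4j²π²)); cross terms ∫x·sin(jπx/L)·sin(lπx/L) dx = 0 for j + l even and −4jlL²/(π²(j² − l²)²) for j + l odd, ∫x²·sin(jπx/L)·sin(lπx/L) dx = (−1)^(j+l)·4jlL³/(π²(j² − l²)²); higher powers the same way via product-to-sum and parts.
State is unnormalized: ∫|φ|² dx = 10.545, and ∫φ*·V(x)·φ dx = 265.11, so ⟨V⟩ = 265.11 / 10.545.
⟨V⟩ = 25.142.

25.1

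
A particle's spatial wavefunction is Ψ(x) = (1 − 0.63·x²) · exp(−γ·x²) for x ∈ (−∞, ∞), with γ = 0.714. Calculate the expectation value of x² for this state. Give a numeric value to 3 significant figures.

0.202

⟨x²⟩ = ∫ x²·|Ψ|² dx / ∫|Ψ|² dx (integrals over the domain).
Expand each integrand as polynomial × e^(−2γx²) and use ∫x^(2j)·e^(−2γx²) dx = (2j−1)!!/(4γ)^j · √(π/(2γ)), odd powers → 0; here √(π/(2γ)) = 1.4832.
State is unnormalized: ∫|Ψ|² dx = 1.0454, and ∫Ψ*·x²·Ψ dx = 0.21104, so ⟨x²⟩ = 0.21104 / 1.0454.
⟨x²⟩ = 0.20188.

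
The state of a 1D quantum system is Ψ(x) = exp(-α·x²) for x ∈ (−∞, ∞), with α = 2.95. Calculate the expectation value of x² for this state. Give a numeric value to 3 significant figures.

0.0847

⟨x²⟩ = ∫ x²·|Ψ|² dx / ∫|Ψ|² dx (integrals over the domain).
Gaussian moments: ∫x^(2j)·e^(−2αx²) dx = (2j−1)!!/(4α)^j · √(π/(2α)), odd powers integrate to 0; here √(π/(2α)) = 0.72971.
State is unnormalized: ∫|Ψ|² dx = 0.72971, and ∫Ψ*·x²·Ψ dx = 0.061840, so ⟨x²⟩ = 0.061840 / 0.72971.
⟨x²⟩ = 0.084746.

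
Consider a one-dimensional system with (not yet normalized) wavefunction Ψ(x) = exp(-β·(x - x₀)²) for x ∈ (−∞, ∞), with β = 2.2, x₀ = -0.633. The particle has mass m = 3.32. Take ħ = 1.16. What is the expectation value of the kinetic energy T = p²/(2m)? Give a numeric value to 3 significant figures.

0.446

T = −(ħ²/2m) d²/dx², so ⟨T⟩ = −(ħ²/2m) ∫ Ψ*·Ψ'' dx / ∫|Ψ|² dx; with m = 3.32.
Gaussian moments (u = x − x₀): ∫u^(2j)·e^(−2βu²) du = (2j−1)!!/(4β)^j · √(π/(2β)), odd powers integrate to 0; here √(π/(2β)) = 0.84498. Derivatives: d/dx e^(−βu²) = −2βu·e^(−βu²), d²/dx² e^(−βu²) = (4β²u² − 2β)·e^(−βu²).
State is unnormalized: ∫|Ψ|² dx = 0.84498, and ∫Ψ*·(−ħ²/2m · Ψ'') dx = 0.37672, so ⟨T⟩ = 0.37672 / 0.84498.
⟨T⟩ = 0.44583.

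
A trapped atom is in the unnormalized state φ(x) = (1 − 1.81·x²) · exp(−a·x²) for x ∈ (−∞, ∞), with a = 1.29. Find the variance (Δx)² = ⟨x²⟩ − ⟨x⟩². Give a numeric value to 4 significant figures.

Compute ⟨x⟩ and ⟨x²⟩ separately, then (Δx)² = ⟨x²⟩ − ⟨x⟩².
Expand each integrand as polynomial × e^(−2ax²) and use ∫x^(2j)·e^(−2ax²) dx = (2j−1)!!/(4a)^j · √(π/(2a)), odd powers → 0; here √(π/(2a)) = 1.1035.
Normalization: ∫|φ|² dx = 0.73666.
⟨x⟩ = 0.0000 and ⟨x²⟩ = 0.21511.
(Δx)² = 0.21511 − (0.0000)² = 0.21511.

0.2151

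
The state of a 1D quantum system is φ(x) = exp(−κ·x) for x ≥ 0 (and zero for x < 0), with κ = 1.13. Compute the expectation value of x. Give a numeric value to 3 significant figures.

0.442

⟨x⟩ = ∫ x·|φ|² dx / ∫|φ|² dx (integrals over the domain).
Every integrand reduces to terms xʲ·e^(−2κx) on [0, ∞); use ∫₀^∞ xʲ·e^(−2κx) dx = j!/(2κ)^(j+1).
State is unnormalized: ∫|φ|² dx = 0.44248, and ∫φ*·x·φ dx = 0.19579, so ⟨x⟩ = 0.19579 / 0.44248.
⟨x⟩ = 0.44248.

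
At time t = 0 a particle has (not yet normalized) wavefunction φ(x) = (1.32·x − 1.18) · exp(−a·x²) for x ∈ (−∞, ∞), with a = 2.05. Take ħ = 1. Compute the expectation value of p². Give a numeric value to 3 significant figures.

2.59

p² φ = −ħ² d²φ/dx²; ⟨p²⟩ = −ħ² ∫ φ*·φ'' dx / ∫|φ|² dx.
Expand each integrand as polynomial × e^(−2ax²) and use ∫x^(2j)·e^(−2ax²) dx = (2j−1)!!/(4a)^j · √(π/(2a)), odd powers → 0; here √(π/(2a)) = 0.87535. Differentiate with the product rule, d/dx e^(−ax²) = −2ax·e^(−ax²).
State is unnormalized: ∫|φ|² dx = 1.4048, and ∫φ*·(−ħ² φ'') dx = 3.6425, so ⟨p²⟩ = 3.6425 / 1.4048.
⟨p²⟩ = 2.5928.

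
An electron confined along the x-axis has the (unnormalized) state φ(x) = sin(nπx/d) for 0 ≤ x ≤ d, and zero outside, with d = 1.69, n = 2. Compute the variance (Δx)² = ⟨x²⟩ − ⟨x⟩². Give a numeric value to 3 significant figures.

Compute ⟨x⟩ and ⟨x²⟩ separately, then (Δx)² = ⟨x²⟩ − ⟨x⟩².
With sin²θ = (1 − cos2θ)/2 on 0 ≤ x ≤ d: ∫sin²(nπx/d) dx = d/2, ∫x·sin²(nπx/d) dx = d²/4, ∫x²·sin²(nπx/d) dx = d³·(1/6 − 1/(4n²π²)); higher powers xᵏ the same way, integrating xᵏ·cos(2nπx/d) by parts.
Normalization: ∫|φ|² dx = 0.84500.
⟨x⟩ = 0.84500 and ⟨x²⟩ = 0.91586.
(Δx)² = 0.91586 − (0.84500)² = 0.20184.

0.202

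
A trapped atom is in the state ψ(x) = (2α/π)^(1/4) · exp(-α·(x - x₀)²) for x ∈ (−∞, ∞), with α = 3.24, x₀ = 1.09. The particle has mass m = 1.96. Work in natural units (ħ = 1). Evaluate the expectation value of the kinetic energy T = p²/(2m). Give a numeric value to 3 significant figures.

T = −(ħ²/2m) d²/dx², so ⟨T⟩ = −(ħ²/2m) ∫ ψ*·ψ'' dx; with m = 1.96.
Gaussian moments (u = x − x₀): ∫u^(2j)·e^(−2αu²) du = (2j−1)!!/(4α)^j · √(π/(2α)), odd powers integrate to 0; here √(π/(2α)) = 0.69629. Derivatives: d/dx e^(−αu²) = −2αu·e^(−αu²), d²/dx² e^(−αu²) = (4α²u² − 2α)·e^(−αu²).
⟨T⟩ = 0.82653.

0.827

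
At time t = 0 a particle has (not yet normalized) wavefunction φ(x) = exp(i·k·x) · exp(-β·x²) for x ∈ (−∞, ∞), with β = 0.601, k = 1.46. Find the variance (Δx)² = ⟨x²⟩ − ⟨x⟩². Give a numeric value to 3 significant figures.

Compute ⟨x⟩ and ⟨x²⟩ separately, then (Δx)² = ⟨x²⟩ − ⟨x⟩².
Gaussian moments: ∫x^(2j)·e^(−2βx²) dx = (2j−1)!!/(4β)^j · √(π/(2β)), odd powers integrate to 0; here √(π/(2β)) = 1.6167.
Normalization: ∫|φ|² dx = 1.6167.
⟨x⟩ = 0.0000 and ⟨x²⟩ = 0.41597.
(Δx)² = 0.41597 − (0.0000)² = 0.41597.

0.416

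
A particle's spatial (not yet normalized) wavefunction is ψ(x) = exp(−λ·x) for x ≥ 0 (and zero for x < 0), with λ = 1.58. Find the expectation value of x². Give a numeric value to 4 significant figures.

0.2003

⟨x²⟩ = ∫ x²·|ψ|² dx / ∫|ψ|² dx (integrals over the domain).
Every integrand reduces to terms xʲ·e^(−2λx) on [0, ∞); use ∫₀^∞ xʲ·e^(−2λx) dx = j!/(2λ)^(j+1).
State is unnormalized: ∫|ψ|² dx = 0.31646, and ∫ψ*·x²·ψ dx = 0.063382, so ⟨x²⟩ = 0.063382 / 0.31646.
⟨x²⟩ = 0.20029.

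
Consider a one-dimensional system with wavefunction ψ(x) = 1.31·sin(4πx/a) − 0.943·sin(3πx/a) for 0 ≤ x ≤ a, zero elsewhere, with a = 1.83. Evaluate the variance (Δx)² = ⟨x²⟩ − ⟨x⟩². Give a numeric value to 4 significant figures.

Compute ⟨x⟩ and ⟨x²⟩ separately, then (Δx)² = ⟨x²⟩ − ⟨x⟩².
On 0 ≤ x ≤ a (j ≠ l): ∫sin²(jπx/a) dx = a/2, ∫sin(jπx/a)·sin(lπx/a) dx = 0; diagonal moments ∫x·sin²(jπx/a) dx = a²/4, ∫x²·sin²(jπx/a) dx = a³·(1/6 − 1/(4j²π²)); cross terms ∫x·sin(jπx/a)·sin(lπx/a) dx = 0 for j + l even and −4jla²/(π²(j² − l²)²) for j + l odd, ∫x²·sin(jπx/a)·sin(lπx/a) dx = (−1)^(j+l)·4jla³/(π²(j² − l²)²); higher powers the same way via product-to-sum and parts.
Normalization: ∫|ψ|² dx = 2.3839.
⟨x⟩ = 1.2595 and ⟨x²⟩ = 1.7333.
(Δx)² = 1.7333 − (1.2595)² = 0.14698.

0.1470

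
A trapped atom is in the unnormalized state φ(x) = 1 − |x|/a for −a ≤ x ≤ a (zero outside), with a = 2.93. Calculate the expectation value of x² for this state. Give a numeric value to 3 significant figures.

⟨x²⟩ = ∫ x²·|φ|² dx / ∫|φ|² dx (integrals over the domain).
φ is even, so ∫ over [−a, a] = 2∫₀ᵃ with φ = 1 − x/a there: ∫₀ᵃ (1 − x/a)² dx = a/3, ∫₀ᵃ x²(1 − x/a)² dx = a³/30, ∫₀ᵃ x⁴(1 − x/a)² dx = a⁵/105.
State is unnormalized: ∫|φ|² dx = 1.9533, and ∫φ*·x²·φ dx = 1.6769, so ⟨x²⟩ = 1.6769 / 1.9533.
⟨x²⟩ = 0.85849.

0.858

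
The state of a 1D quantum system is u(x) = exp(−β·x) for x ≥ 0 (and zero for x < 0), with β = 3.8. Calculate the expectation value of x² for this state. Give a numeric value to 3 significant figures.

0.0346

⟨x²⟩ = ∫ x²·|u|² dx / ∫|u|² dx (integrals over the domain).
Every integrand reduces to terms xʲ·e^(−2βx) on [0, ∞); use ∫₀^∞ xʲ·e^(−2βx) dx = j!/(2β)^(j+1).
State is unnormalized: ∫|u|² dx = 0.13158, and ∫u*·x²·u dx = 0.0045561, so ⟨x²⟩ = 0.0045561 / 0.13158.
⟨x²⟩ = 0.034626.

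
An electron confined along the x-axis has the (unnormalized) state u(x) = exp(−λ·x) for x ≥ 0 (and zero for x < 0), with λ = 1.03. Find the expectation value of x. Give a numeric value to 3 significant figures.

0.485

⟨x⟩ = ∫ x·|u|² dx / ∫|u|² dx (integrals over the domain).
Every integrand reduces to terms xʲ·e^(−2λx) on [0, ∞); use ∫₀^∞ xʲ·e^(−2λx) dx = j!/(2λ)^(j+1).
State is unnormalized: ∫|u|² dx = 0.48544, and ∫u*·x·u dx = 0.23565, so ⟨x⟩ = 0.23565 / 0.48544.
⟨x⟩ = 0.48544.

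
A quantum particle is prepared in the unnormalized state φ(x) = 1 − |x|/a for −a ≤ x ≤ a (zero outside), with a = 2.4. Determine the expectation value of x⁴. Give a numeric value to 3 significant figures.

0.948

⟨x⁴⟩ = ∫ x⁴·|φ|² dx / ∫|φ|² dx (integrals over the domain).
φ is even, so ∫ over [−a, a] = 2∫₀ᵃ with φ = 1 − x/a there: ∫₀ᵃ (1 − x/a)² dx = a/3, ∫₀ᵃ x²(1 − x/a)² dx = a³/30, ∫₀ᵃ x⁴(1 − x/a)² dx = a⁵/105.
State is unnormalized: ∫|φ|² dx = 1.6000, and ∫φ*·x⁴·φ dx = 1.5167, so ⟨x⁴⟩ = 1.5167 / 1.6000.
⟨x⁴⟩ = 0.94793.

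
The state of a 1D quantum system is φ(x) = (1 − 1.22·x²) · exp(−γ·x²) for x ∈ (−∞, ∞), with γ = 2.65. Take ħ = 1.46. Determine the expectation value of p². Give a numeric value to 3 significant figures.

9.23

p² φ = −ħ² d²φ/dx²; ⟨p²⟩ = −ħ² ∫ φ*·φ'' dx / ∫|φ|² dx.
Expand each integrand as polynomial × e^(−2γx²) and use ∫x^(2j)·e^(−2γx²) dx = (2j−1)!!/(4γ)^j · √(π/(2γ)), odd powers → 0; here √(π/(2γ)) = 0.76990. Differentiate with the product rule, d/dx e^(−γx²) = −2γx·e^(−γx²).
State is unnormalized: ∫|φ|² dx = 0.62328, and ∫φ*·(−ħ² φ'') dx = 5.7533, so ⟨p²⟩ = 5.7533 / 0.62328.
⟨p²⟩ = 9.2308.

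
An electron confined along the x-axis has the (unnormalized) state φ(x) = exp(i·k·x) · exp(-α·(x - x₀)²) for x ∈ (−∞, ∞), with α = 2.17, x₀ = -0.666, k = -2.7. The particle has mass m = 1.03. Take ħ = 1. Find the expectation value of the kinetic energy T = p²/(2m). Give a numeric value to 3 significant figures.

T = −(ħ²/2m) d²/dx², so ⟨T⟩ = −(ħ²/2m) ∫ φ*·φ'' dx / ∫|φ|² dx; with m = 1.03.
Gaussian moments (u = x − x₀): ∫u^(2j)·e^(−2αu²) du = (2j−1)!!/(4α)^j · √(π/(2α)), odd powers integrate to 0; here √(π/(2α)) = 0.85081. Derivatives: φ′ = (ik − 2αu)·φ, φ″ = ((ik − 2αu)² − 2α)·φ; the odd-in-u pieces drop out.
State is unnormalized: ∫|φ|² dx = 0.85081, and ∫φ*·(−ħ²/2m · φ'') dx = 3.9071, so ⟨T⟩ = 3.9071 / 0.85081.
⟨T⟩ = 4.5922.

4.59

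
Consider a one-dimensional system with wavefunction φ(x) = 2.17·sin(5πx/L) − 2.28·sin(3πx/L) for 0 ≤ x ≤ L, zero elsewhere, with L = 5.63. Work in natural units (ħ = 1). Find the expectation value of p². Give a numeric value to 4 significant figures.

5.170

p² φ = −ħ² d²φ/dx²; ⟨p²⟩ = −ħ² ∫ φ*·φ'' dx / ∫|φ|² dx.
d²/dx² sin(jπx/L) = −(jπ/L)²·sin(jπx/L); on 0 ≤ x ≤ L, ∫sin²(jπx/L) dx = L/2 and ∫sin(jπx/L)·sin(lπx/L) dx = 0 for j ≠ l, so only diagonal terms survive in ∫|φ|² and ∫φ·φ″; ∫φ·φ′ dx = [φ²/2] between the walls = 0.
State is unnormalized: ∫|φ|² dx = 27.889, and ∫φ*·(−ħ² φ'') dx = 144.19, so ⟨p²⟩ = 144.19 / 27.889.
⟨p²⟩ = 5.1703.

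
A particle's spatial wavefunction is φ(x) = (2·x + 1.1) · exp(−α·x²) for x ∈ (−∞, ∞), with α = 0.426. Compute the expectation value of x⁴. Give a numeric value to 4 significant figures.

3.760

⟨x⁴⟩ = ∫ x⁴·|φ|² dx / ∫|φ|² dx (integrals over the domain).
Expand each integrand as polynomial × e^(−2αx²) and use ∫x^(2j)·e^(−2αx²) dx = (2j−1)!!/(4α)^j · √(π/(2α)), odd powers → 0; here √(π/(2α)) = 1.9202.
State is unnormalized: ∫|φ|² dx = 6.8311, and ∫φ*·x⁴·φ dx = 25.687, so ⟨x⁴⟩ = 25.687 / 6.8311.
⟨x⁴⟩ = 3.7603.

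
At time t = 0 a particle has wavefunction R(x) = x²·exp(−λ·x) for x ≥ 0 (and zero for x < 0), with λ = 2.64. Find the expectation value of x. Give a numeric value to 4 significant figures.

⟨x⟩ = ∫ x·|R|² dx / ∫|R|² dx (integrals over the domain).
Every integrand reduces to terms xʲ·e^(−2λx) on [0, ∞); use ∫₀^∞ xʲ·e^(−2λx) dx = j!/(2λ)^(j+1).
State is unnormalized: ∫|R|² dx = 0.0058485, and ∫R*·x·R dx = 0.0055383, so ⟨x⟩ = 0.0055383 / 0.0058485.
⟨x⟩ = 0.94697.

0.9470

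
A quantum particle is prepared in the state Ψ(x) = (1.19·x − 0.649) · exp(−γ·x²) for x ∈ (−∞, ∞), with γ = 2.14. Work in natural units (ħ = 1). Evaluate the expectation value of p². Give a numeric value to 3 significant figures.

3.35

p² Ψ = −ħ² d²Ψ/dx²; ⟨p²⟩ = −ħ² ∫ Ψ*·Ψ'' dx / ∫|Ψ|² dx.
Expand each integrand as polynomial × e^(−2γx²) and use ∫x^(2j)·e^(−2γx²) dx = (2j−1)!!/(4γ)^j · √(π/(2γ)), odd powers → 0; here √(π/(2γ)) = 0.85675. Differentiate with the product rule, d/dx e^(−γx²) = −2γx·e^(−γx²).
State is unnormalized: ∫|Ψ|² dx = 0.50260, and ∫Ψ*·(−ħ² Ψ'') dx = 1.6822, so ⟨p²⟩ = 1.6822 / 0.50260.
⟨p²⟩ = 3.3470.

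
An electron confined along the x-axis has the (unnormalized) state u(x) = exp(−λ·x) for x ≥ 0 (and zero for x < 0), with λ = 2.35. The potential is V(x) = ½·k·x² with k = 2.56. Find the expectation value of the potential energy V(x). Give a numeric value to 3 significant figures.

⟨V⟩ = ∫ V(x)·|u|² dx / ∫|u|² dx.
Every integrand reduces to terms xʲ·e^(−2λx) on [0, ∞); use ∫₀^∞ xʲ·e^(−2λx) dx = j!/(2λ)^(j+1).
State is unnormalized: ∫|u|² dx = 0.21277, and ∫u*·V(x)·u dx = 0.024657, so ⟨V⟩ = 0.024657 / 0.21277.
⟨V⟩ = 0.11589.

0.116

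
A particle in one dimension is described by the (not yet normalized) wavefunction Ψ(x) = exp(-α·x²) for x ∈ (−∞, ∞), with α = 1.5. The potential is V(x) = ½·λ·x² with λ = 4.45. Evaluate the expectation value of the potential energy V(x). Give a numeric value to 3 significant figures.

0.371

⟨V⟩ = ∫ V(x)·|Ψ|² dx / ∫|Ψ|² dx.
Gaussian moments: ∫x^(2j)·e^(−2αx²) dx = (2j−1)!!/(4α)^j · √(π/(2α)), odd powers integrate to 0; here √(π/(2α)) = 1.0233.
State is unnormalized: ∫|Ψ|² dx = 1.0233, and ∫Ψ*·V(x)·Ψ dx = 0.37948, so ⟨V⟩ = 0.37948 / 1.0233.
⟨V⟩ = 0.37083.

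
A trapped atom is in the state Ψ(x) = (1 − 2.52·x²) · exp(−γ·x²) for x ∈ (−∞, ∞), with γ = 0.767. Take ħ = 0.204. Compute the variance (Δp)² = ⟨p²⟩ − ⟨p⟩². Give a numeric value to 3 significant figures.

Compute ⟨p⟩ and ⟨p²⟩ separately; (Δp)² = ⟨p²⟩ − ⟨p⟩².
Expand each integrand as polynomial × e^(−2γx²) and use ∫x^(2j)·e^(−2γx²) dx = (2j−1)!!/(4γ)^j · √(π/(2γ)), odd powers → 0; here √(π/(2γ)) = 1.4311. Differentiate with the product rule, d/dx e^(−γx²) = −2γx·e^(−γx²).
Normalization: ∫|Ψ|² dx = 1.9767.
⟨p⟩ = 0.0000 and ⟨p²⟩ = 0.17021.
(Δp)² = 0.17021 − (0.0000)² = 0.17021.

0.170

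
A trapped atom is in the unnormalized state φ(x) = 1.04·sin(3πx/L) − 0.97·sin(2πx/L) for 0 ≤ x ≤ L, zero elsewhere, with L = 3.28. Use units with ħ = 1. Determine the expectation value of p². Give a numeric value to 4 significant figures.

p² φ = −ħ² d²φ/dx²; ⟨p²⟩ = −ħ² ∫ φ*·φ'' dx / ∫|φ|² dx.
d²/dx² sin(jπx/L) = −(jπ/L)²·sin(jπx/L); on 0 ≤ x ≤ L, ∫sin²(jπx/L) dx = L/2 and ∫sin(jπx/L)·sin(lπx/L) dx = 0 for j ≠ l, so only diagonal terms survive in ∫|φ|² and ∫φ·φ″; ∫φ·φ′ dx = [φ²/2] between the walls = 0.
State is unnormalized: ∫|φ|² dx = 3.3169, and ∫φ*·(−ħ² φ'') dx = 20.308, so ⟨p²⟩ = 20.308 / 3.3169.
⟨p²⟩ = 6.1226.

6.123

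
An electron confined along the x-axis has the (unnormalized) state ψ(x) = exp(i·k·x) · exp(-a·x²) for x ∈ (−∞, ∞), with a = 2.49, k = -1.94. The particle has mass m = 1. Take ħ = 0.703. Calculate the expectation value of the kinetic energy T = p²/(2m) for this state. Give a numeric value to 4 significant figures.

1.545

T = −(ħ²/2m) d²/dx², so ⟨T⟩ = −(ħ²/2m) ∫ ψ*·ψ'' dx / ∫|ψ|² dx; with m = 1.
Gaussian moments: ∫x^(2j)·e^(−2ax²) dx = (2j−1)!!/(4a)^j · √(π/(2a)), odd powers integrate to 0; here √(π/(2a)) = 0.79426. Derivatives: ψ′ = (ik − 2ax)·ψ, ψ″ = ((ik − 2ax)² − 2a)·ψ; the odd-in-x pieces drop out.
State is unnormalized: ∫|ψ|² dx = 0.79426, and ∫ψ*·(−ħ²/2m · ψ'') dx = 1.2274, so ⟨T⟩ = 1.2274 / 0.79426.
⟨T⟩ = 1.5453.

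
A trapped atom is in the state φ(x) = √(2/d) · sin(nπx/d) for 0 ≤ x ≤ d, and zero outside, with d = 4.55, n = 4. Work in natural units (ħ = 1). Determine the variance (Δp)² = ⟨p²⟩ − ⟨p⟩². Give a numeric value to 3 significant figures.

7.63

Compute ⟨p⟩ and ⟨p²⟩ separately; (Δp)² = ⟨p²⟩ − ⟨p⟩².
d/dx sin(nπx/d) = (nπ/d)·cos(nπx/d) and d²/dx² sin(nπx/d) = −(nπ/d)²·sin(nπx/d); on 0 ≤ x ≤ d, ∫sin²(nπx/d) dx = d/2 and ∫sin(nπx/d)·cos(nπx/d) dx = 0.
⟨p⟩ = 0.0000 and ⟨p²⟩ = 7.6278.
(Δp)² = 7.6278 − (0.0000)² = 7.6278.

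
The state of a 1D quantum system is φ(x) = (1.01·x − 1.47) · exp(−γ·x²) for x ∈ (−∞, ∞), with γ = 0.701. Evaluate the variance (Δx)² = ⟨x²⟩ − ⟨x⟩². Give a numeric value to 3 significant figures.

0.283

Compute ⟨x⟩ and ⟨x²⟩ separately, then (Δx)² = ⟨x²⟩ − ⟨x⟩².
Expand each integrand as polynomial × e^(−2γx²) and use ∫x^(2j)·e^(−2γx²) dx = (2j−1)!!/(4γ)^j · √(π/(2γ)), odd powers → 0; here √(π/(2γ)) = 1.4969.
Normalization: ∫|φ|² dx = 3.7793.
⟨x⟩ = -0.41945 and ⟨x²⟩ = 0.45941.
(Δx)² = 0.45941 − (-0.41945)² = 0.28347.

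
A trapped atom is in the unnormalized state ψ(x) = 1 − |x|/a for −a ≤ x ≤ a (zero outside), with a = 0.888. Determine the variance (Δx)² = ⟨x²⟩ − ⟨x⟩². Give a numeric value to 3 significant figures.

0.0789

Compute ⟨x⟩ and ⟨x²⟩ separately, then (Δx)² = ⟨x²⟩ − ⟨x⟩².
ψ is even, so ∫ over [−a, a] = 2∫₀ᵃ with ψ = 1 − x/a there: ∫₀ᵃ (1 − x/a)² dx = a/3, ∫₀ᵃ x²(1 − x/a)² dx = a³/30, ∫₀ᵃ x⁴(1 − x/a)² dx = a⁵/105.
Normalization: ∫|ψ|² dx = 0.59200.
⟨x⟩ = 0.0000 and ⟨x²⟩ = 0.078854.
(Δx)² = 0.078854 − (0.0000)² = 0.078854.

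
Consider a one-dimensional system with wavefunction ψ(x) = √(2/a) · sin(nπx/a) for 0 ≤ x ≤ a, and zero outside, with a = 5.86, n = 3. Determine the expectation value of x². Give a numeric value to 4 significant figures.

⟨x²⟩ = ∫ x²·|ψ|² dx (integrals over the domain).
With sin²θ = (1 − cos2θ)/2 on 0 ≤ x ≤ a: ∫sin²(nπx/a) dx = a/2, ∫x·sin²(nπx/a) dx = a²/4, ∫x²·sin²(nπx/a) dx = a³·(1/6 − 1/(4n²π²)); higher powers xᵏ the same way, integrating xᵏ·cos(2nπx/a) by parts.
⟨x²⟩ = 11.253.

11.25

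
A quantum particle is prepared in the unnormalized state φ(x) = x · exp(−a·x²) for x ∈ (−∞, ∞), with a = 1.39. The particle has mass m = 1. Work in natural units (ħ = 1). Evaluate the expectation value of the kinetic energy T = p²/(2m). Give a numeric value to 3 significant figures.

T = −(ħ²/2m) d²/dx², so ⟨T⟩ = −(ħ²/2m) ∫ φ*·φ'' dx / ∫|φ|² dx; with m = 1.
Expand each integrand as polynomial × e^(−2ax²) and use ∫x^(2j)·e^(−2ax²) dx = (2j−1)!!/(4a)^j · √(π/(2a)), odd powers → 0; here √(π/(2a)) = 1.0630. Differentiate with the product rule, d/dx e^(−ax²) = −2ax·e^(−ax²).
State is unnormalized: ∫|φ|² dx = 0.19120, and ∫φ*·(−ħ²/2m · φ'') dx = 0.39864, so ⟨T⟩ = 0.39864 / 0.19120.
⟨T⟩ = 2.0850.

2.09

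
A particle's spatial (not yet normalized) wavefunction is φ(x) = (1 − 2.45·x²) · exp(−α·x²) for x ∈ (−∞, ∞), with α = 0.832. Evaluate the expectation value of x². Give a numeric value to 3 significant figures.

1.23

⟨x²⟩ = ∫ x²·|φ|² dx / ∫|φ|² dx (integrals over the domain).
Expand each integrand as polynomial × e^(−2αx²) and use ∫x^(2j)·e^(−2αx²) dx = (2j−1)!!/(4α)^j · √(π/(2α)), odd powers → 0; here √(π/(2α)) = 1.3740.
State is unnormalized: ∫|φ|² dx = 1.5850, and ∫φ*·x²·φ dx = 1.9456, so ⟨x²⟩ = 1.9456 / 1.5850.
⟨x²⟩ = 1.2275.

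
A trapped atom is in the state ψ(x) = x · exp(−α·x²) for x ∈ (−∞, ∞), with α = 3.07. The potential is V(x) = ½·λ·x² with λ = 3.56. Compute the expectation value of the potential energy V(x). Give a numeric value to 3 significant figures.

⟨V⟩ = ∫ V(x)·|ψ|² dx / ∫|ψ|² dx.
Expand each integrand as polynomial × e^(−2αx²) and use ∫x^(2j)·e^(−2αx²) dx = (2j−1)!!/(4α)^j · √(π/(2α)), odd powers → 0; here √(π/(2α)) = 0.71530.
State is unnormalized: ∫|ψ|² dx = 0.058250, and ∫ψ*·V(x)·ψ dx = 0.025330, so ⟨V⟩ = 0.025330 / 0.058250.
⟨V⟩ = 0.43485.

0.435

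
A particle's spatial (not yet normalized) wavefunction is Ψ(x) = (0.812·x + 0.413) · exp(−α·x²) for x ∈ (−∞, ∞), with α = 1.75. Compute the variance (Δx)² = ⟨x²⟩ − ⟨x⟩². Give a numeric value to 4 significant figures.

0.1135

Compute ⟨x⟩ and ⟨x²⟩ separately, then (Δx)² = ⟨x²⟩ − ⟨x⟩².
Expand each integrand as polynomial × e^(−2αx²) and use ∫x^(2j)·e^(−2αx²) dx = (2j−1)!!/(4α)^j · √(π/(2α)), odd powers → 0; here √(π/(2α)) = 0.94742.
Normalization: ∫|Ψ|² dx = 0.25084.
⟨x⟩ = 0.36190 and ⟨x²⟩ = 0.24450.
(Δx)² = 0.24450 − (0.36190)² = 0.11353.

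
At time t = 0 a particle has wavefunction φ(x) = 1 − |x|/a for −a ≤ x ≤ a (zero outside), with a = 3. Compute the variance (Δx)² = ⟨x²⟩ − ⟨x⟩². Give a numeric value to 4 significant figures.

Compute ⟨x⟩ and ⟨x²⟩ separately, then (Δx)² = ⟨x²⟩ − ⟨x⟩².
φ is even, so ∫ over [−a, a] = 2∫₀ᵃ with φ = 1 − x/a there: ∫₀ᵃ (1 − x/a)² dx = a/3, ∫₀ᵃ x²(1 − x/a)² dx = a³/30, ∫₀ᵃ x⁴(1 − x/a)² dx = a⁵/105.
Normalization: ∫|φ|² dx = 2.0000.
⟨x⟩ = 0.0000 and ⟨x²⟩ = 0.90000.
(Δx)² = 0.90000 − (0.0000)² = 0.90000.

0.9000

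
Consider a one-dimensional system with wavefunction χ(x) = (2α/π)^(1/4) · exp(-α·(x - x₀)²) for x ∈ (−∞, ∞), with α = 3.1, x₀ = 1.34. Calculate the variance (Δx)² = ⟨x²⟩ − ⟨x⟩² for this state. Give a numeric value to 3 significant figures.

Compute ⟨x⟩ and ⟨x²⟩ separately, then (Δx)² = ⟨x²⟩ − ⟨x⟩².
Gaussian moments (u = x − x₀): ∫u^(2j)·e^(−2αu²) du = (2j−1)!!/(4α)^j · √(π/(2α)), odd powers integrate to 0; here √(π/(2α)) = 0.71183.
⟨x⟩ = 1.3400 and ⟨x²⟩ = 1.8762.
(Δx)² = 1.8762 − (1.3400)² = 0.080645.

0.0806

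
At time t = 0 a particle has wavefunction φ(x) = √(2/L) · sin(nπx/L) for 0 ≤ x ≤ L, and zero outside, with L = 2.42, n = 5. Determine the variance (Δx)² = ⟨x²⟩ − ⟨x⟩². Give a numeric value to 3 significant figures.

Compute ⟨x⟩ and ⟨x²⟩ separately, then (Δx)² = ⟨x²⟩ − ⟨x⟩².
With sin²θ = (1 − cos2θ)/2 on 0 ≤ x ≤ L: ∫sin²(nπx/L) dx = L/2, ∫x·sin²(nπx/L) dx = L²/4, ∫x²·sin²(nπx/L) dx = L³·(1/6 − 1/(4n²π²)); higher powers xᵏ the same way, integrating xᵏ·cos(2nπx/L) by parts.
⟨x⟩ = 1.2100 and ⟨x²⟩ = 1.9403.
(Δx)² = 1.9403 − (1.2100)² = 0.47617.

0.476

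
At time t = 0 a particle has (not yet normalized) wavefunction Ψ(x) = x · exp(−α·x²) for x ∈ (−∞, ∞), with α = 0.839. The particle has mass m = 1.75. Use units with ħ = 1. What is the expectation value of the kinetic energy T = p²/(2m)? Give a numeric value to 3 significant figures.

0.719

T = −(ħ²/2m) d²/dx², so ⟨T⟩ = −(ħ²/2m) ∫ Ψ*·Ψ'' dx / ∫|Ψ|² dx; with m = 1.75.
Expand each integrand as polynomial × e^(−2αx²) and use ∫x^(2j)·e^(−2αx²) dx = (2j−1)!!/(4α)^j · √(π/(2α)), odd powers → 0; here √(π/(2α)) = 1.3683. Differentiate with the product rule, d/dx e^(−αx²) = −2αx·e^(−αx²).
State is unnormalized: ∫|Ψ|² dx = 0.40772, and ∫Ψ*·(−ħ²/2m · Ψ'') dx = 0.29321, so ⟨T⟩ = 0.29321 / 0.40772.
⟨T⟩ = 0.71914.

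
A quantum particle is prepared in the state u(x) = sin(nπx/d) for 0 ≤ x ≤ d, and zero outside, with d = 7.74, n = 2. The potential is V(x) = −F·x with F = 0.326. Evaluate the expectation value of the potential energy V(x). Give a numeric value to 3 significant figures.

⟨V⟩ = ∫ V(x)·|u|² dx / ∫|u|² dx.
With sin²θ = (1 − cos2θ)/2 on 0 ≤ x ≤ d: ∫sin²(nπx/d) dx = d/2, ∫x·sin²(nπx/d) dx = d²/4, ∫x²·sin²(nπx/d) dx = d³·(1/6 − 1/(4n²π²)); higher powers xᵏ the same way, integrating xᵏ·cos(2nπx/d) by parts.
State is unnormalized: ∫|u|² dx = 3.8700, and ∫u*·V(x)·u dx = -4.8825, so ⟨V⟩ = -4.8825 / 3.8700.
⟨V⟩ = -1.2616.

-1.26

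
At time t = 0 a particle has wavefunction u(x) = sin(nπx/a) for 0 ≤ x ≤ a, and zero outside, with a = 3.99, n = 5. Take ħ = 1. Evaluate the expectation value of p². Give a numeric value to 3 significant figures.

15.5

p² u = −ħ² d²u/dx²; ⟨p²⟩ = −ħ² ∫ u*·u'' dx / ∫|u|² dx.
d/dx sin(nπx/a) = (nπ/a)·cos(nπx/a) and d²/dx² sin(nπx/a) = −(nπ/a)²·sin(nπx/a); on 0 ≤ x ≤ a, ∫sin²(nπx/a) dx = a/2 and ∫sin(nπx/a)·cos(nπx/a) dx = 0.
State is unnormalized: ∫|u|² dx = 1.9950, and ∫u*·(−ħ² u'') dx = 30.920, so ⟨p²⟩ = 30.920 / 1.9950.
⟨p²⟩ = 15.499.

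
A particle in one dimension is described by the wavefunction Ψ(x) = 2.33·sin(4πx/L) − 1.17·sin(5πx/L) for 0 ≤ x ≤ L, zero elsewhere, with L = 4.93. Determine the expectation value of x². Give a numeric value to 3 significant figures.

⟨x²⟩ = ∫ x²·|Ψ|² dx / ∫|Ψ|² dx (integrals over the domain).
On 0 ≤ x ≤ L (j ≠ l): ∫sin²(jπx/L) dx = L/2, ∫sin(jπx/L)·sin(lπx/L) dx = 0; diagonal moments ∫x·sin²(jπx/L) dx = L²/4, ∫x²·sin²(jπx/L) dx = L³·(1/6 − 1/(4j²π²)); cross terms ∫x·sin(jπx/L)·sin(lπx/L) dx = 0 for j + l even and −4jlL²/(π²(j² − l²)²) for j + l odd, ∫x²·sin(jπx/L)·sin(lπx/L) dx = (−1)^(j+l)·4jlL³/(π²(j² − l²)²); higher powers the same way via product-to-sum and parts.
State is unnormalized: ∫|Ψ|² dx = 16.757, and ∫Ψ*·x²·Ψ dx = 199.94, so ⟨x²⟩ = 199.94 / 16.757.
⟨x²⟩ = 11.932.

11.9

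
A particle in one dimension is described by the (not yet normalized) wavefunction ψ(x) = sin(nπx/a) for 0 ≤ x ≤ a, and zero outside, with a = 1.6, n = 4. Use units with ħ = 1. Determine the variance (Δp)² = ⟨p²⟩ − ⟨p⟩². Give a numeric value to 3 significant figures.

Compute ⟨p⟩ and ⟨p²⟩ separately; (Δp)² = ⟨p²⟩ − ⟨p⟩².
d/dx sin(nπx/a) = (nπ/a)·cos(nπx/a) and d²/dx² sin(nπx/a) = −(nπ/a)²·sin(nπx/a); on 0 ≤ x ≤ a, ∫sin²(nπx/a) dx = a/2 and ∫sin(nπx/a)·cos(nπx/a) dx = 0.
Normalization: ∫|ψ|² dx = 0.80000.
⟨p⟩ = 0.0000 and ⟨p²⟩ = 61.685.
(Δp)² = 61.685 − (0.0000)² = 61.685.

61.7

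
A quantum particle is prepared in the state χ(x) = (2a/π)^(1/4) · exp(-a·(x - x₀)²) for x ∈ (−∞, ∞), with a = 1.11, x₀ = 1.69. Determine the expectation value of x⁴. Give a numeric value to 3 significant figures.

⟨x⁴⟩ = ∫ x⁴·|χ|² dx (integrals over the domain).
Gaussian moments (u = x − x₀): ∫u^(2j)·e^(−2au²) du = (2j−1)!!/(4a)^j · √(π/(2a)), odd powers integrate to 0; here √(π/(2a)) = 1.1896.
⟨x⁴⟩ = 12.169.

12.2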